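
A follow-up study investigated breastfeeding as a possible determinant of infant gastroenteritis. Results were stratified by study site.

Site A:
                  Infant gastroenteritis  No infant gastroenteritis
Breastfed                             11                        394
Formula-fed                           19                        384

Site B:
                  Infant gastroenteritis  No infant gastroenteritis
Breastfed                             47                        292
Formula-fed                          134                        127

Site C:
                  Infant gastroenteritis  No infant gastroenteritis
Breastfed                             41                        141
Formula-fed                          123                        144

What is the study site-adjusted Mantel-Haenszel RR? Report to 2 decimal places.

RR_MH = Σ(aᵢ·n₀ᵢ/nᵢ) / Σ(cᵢ·n₁ᵢ/nᵢ), with n₁ᵢ = aᵢ+bᵢ (exposed), n₀ᵢ = cᵢ+dᵢ (unexposed), nᵢ = n₁ᵢ+n₀ᵢ.
Stratum 1 (Site A): n₁ = 405, n₀ = 403, n = 808; a·n₀/n = 11·403/808 = 5.4864; c·n₁/n = 19·405/808 = 9.5235
Stratum 2 (Site B): n₁ = 339, n₀ = 261, n = 600; a·n₀/n = 47·261/600 = 20.4450; c·n₁/n = 134·339/600 = 75.7100
Stratum 3 (Site C): n₁ = 182, n₀ = 267, n = 449; a·n₀/n = 41·267/449 = 24.3808; c·n₁/n = 123·182/449 = 49.8575
RR_MH = (5.4864 + 20.4450 + 24.3808) / (9.5235 + 75.7100 + 49.8575) = 50.3122 / 135.0910 = 0.37243

0.37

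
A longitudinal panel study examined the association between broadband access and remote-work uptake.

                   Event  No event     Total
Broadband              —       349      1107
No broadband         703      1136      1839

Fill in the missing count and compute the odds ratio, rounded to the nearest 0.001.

The missing cell is in the exposed row: 1107 − 349 = 758.
So a = 758, b = 349, c = 703, d = 1136.
OR = (a·d)/(b·c) = (758 × 1136) / (349 × 703) = 861088 / 245347 = 3.50967

3.510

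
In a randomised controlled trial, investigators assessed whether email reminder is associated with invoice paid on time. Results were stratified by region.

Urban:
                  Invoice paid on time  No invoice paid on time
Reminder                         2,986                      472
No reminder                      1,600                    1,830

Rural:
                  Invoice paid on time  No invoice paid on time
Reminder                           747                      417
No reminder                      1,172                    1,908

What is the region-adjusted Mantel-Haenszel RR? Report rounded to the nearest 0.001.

RR_MH = Σ(aᵢ·n₀ᵢ/nᵢ) / Σ(cᵢ·n₁ᵢ/nᵢ), with n₁ᵢ = aᵢ+bᵢ (exposed), n₀ᵢ = cᵢ+dᵢ (unexposed), nᵢ = n₁ᵢ+n₀ᵢ.
Stratum 1 (Urban): n₁ = 3458, n₀ = 3430, n = 6888; a·n₀/n = 2986·3430/6888 = 1486.9309; c·n₁/n = 1600·3458/6888 = 803.2520
Stratum 2 (Rural): n₁ = 1164, n₀ = 3080, n = 4244; a·n₀/n = 747·3080/4244 = 542.1206; c·n₁/n = 1172·1164/4244 = 321.4439
RR_MH = (1486.9309 + 542.1206) / (803.2520 + 321.4439) = 2029.0515 / 1124.6960 = 1.80409

1.804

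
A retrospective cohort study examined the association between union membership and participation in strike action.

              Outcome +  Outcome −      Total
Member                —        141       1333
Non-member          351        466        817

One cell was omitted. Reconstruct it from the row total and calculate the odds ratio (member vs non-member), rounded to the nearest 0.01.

11.22

The missing cell is in the exposed row: 1333 − 141 = 1192.
So a = 1192, b = 141, c = 351, d = 466.
OR = (a·d)/(b·c) = (1192 × 466) / (141 × 351) = 555472 / 49491 = 11.22370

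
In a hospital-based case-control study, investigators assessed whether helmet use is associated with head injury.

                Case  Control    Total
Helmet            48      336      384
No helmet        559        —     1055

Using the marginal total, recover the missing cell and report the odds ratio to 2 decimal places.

0.13

The missing cell is in the unexposed row: 1055 − 559 = 496.
So a = 48, b = 336, c = 559, d = 496.
OR = (a·d)/(b·c) = (48 × 496) / (336 × 559) = 23808 / 187824 = 0.12676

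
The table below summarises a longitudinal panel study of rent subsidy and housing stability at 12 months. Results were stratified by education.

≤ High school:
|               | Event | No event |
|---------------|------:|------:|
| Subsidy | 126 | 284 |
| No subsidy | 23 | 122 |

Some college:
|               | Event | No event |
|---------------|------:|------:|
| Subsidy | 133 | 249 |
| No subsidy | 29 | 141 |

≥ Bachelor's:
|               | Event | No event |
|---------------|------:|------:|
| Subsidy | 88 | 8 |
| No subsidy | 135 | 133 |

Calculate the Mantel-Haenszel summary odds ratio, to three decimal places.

OR_MH = Σ(aᵢdᵢ/nᵢ) / Σ(bᵢcᵢ/nᵢ), where nᵢ is the stratum total.
Stratum 1 (≤ High school): n = 555; a·d/n = 126·122/555 = 27.6973; b·c/n = 284·23/555 = 11.7694
Stratum 2 (Some college): n = 552; a·d/n = 133·141/552 = 33.9728; b·c/n = 249·29/552 = 13.0815
Stratum 3 (≥ Bachelor's): n = 364; a·d/n = 88·133/364 = 32.1538; b·c/n = 8·135/364 = 2.9670
OR_MH = (27.6973 + 33.9728 + 32.1538) / (11.7694 + 13.0815 + 2.9670) = 93.8240 / 27.8179 = 3.37279

3.373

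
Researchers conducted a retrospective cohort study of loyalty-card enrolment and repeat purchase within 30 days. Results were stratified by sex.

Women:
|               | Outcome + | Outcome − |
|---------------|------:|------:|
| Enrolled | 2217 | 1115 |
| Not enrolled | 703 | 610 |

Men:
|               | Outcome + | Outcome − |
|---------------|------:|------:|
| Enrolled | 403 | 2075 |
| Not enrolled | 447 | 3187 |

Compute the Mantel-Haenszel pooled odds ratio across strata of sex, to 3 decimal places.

OR_MH = Σ(aᵢdᵢ/nᵢ) / Σ(bᵢcᵢ/nᵢ), where nᵢ is the stratum total.
Stratum 1 (Women): n = 4645; a·d/n = 2217·610/4645 = 291.1453; b·c/n = 1115·703/4645 = 168.7503
Stratum 2 (Men): n = 6112; a·d/n = 403·3187/6112 = 210.1376; b·c/n = 2075·447/6112 = 151.7547
OR_MH = (291.1453 + 210.1376) / (168.7503 + 151.7547) = 501.2829 / 320.5050 = 1.56404

1.564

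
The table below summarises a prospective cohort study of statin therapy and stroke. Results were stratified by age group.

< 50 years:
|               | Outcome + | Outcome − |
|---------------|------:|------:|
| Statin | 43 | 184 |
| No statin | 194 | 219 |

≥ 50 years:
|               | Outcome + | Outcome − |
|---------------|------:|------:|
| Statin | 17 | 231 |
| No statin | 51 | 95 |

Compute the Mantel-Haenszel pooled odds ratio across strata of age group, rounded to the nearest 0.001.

OR_MH = Σ(aᵢdᵢ/nᵢ) / Σ(bᵢcᵢ/nᵢ), where nᵢ is the stratum total.
Stratum 1 (< 50 years): n = 640; a·d/n = 43·219/640 = 14.7141; b·c/n = 184·194/640 = 55.7750
Stratum 2 (≥ 50 years): n = 394; a·d/n = 17·95/394 = 4.0990; b·c/n = 231·51/394 = 29.9010
OR_MH = (14.7141 + 4.0990) / (55.7750 + 29.9010) = 18.8130 / 85.6760 = 0.21958

0.220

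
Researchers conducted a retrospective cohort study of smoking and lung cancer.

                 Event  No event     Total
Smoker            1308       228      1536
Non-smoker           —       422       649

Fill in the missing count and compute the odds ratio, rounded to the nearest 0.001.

10.665

The missing cell is in the unexposed row: 649 − 422 = 227.
So a = 1308, b = 228, c = 227, d = 422.
OR = (a·d)/(b·c) = (1308 × 422) / (228 × 227) = 551976 / 51756 = 10.66497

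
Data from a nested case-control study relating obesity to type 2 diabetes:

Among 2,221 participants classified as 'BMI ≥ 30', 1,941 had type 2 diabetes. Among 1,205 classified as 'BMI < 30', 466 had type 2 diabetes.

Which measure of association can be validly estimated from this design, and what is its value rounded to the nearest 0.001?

From the description: a = 1941, b = 280, c = 466, d = 739.
This is a nested case-control study: participants were sampled on outcome status, so risks in the source population cannot be estimated directly — relative risk is not valid here. The odds ratio is the appropriate measure.
OR = (a·d)/(b·c) = (1941 × 739) / (280 × 466) = 1434399 / 130480 = 10.99325

10.993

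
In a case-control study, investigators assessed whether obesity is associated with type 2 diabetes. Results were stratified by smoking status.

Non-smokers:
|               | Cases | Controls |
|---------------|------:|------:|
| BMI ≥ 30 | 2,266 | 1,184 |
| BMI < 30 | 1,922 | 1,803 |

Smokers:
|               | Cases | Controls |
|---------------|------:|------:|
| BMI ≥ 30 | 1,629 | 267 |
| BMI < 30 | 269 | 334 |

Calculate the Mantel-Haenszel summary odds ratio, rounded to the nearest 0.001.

2.276

OR_MH = Σ(aᵢdᵢ/nᵢ) / Σ(bᵢcᵢ/nᵢ), where nᵢ is the stratum total.
Stratum 1 (Non-smokers): n = 7175; a·d/n = 2266·1803/7175 = 569.4213; b·c/n = 1184·1922/7175 = 317.1635
Stratum 2 (Smokers): n = 2499; a·d/n = 1629·334/2499 = 217.7215; b·c/n = 267·269/2499 = 28.7407
OR_MH = (569.4213 + 217.7215) / (317.1635 + 28.7407) = 787.1428 / 345.9042 = 2.27561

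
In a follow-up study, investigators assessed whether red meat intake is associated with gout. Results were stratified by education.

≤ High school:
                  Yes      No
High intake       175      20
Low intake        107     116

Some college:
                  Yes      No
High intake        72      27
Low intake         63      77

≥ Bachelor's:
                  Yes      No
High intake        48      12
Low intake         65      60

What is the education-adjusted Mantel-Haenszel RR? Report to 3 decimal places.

RR_MH = Σ(aᵢ·n₀ᵢ/nᵢ) / Σ(cᵢ·n₁ᵢ/nᵢ), with n₁ᵢ = aᵢ+bᵢ (exposed), n₀ᵢ = cᵢ+dᵢ (unexposed), nᵢ = n₁ᵢ+n₀ᵢ.
Stratum 1 (≤ High school): n₁ = 195, n₀ = 223, n = 418; a·n₀/n = 175·223/418 = 93.3612; c·n₁/n = 107·195/418 = 49.9163
Stratum 2 (Some college): n₁ = 99, n₀ = 140, n = 239; a·n₀/n = 72·140/239 = 42.1757; c·n₁/n = 63·99/239 = 26.0962
Stratum 3 (≥ Bachelor's): n₁ = 60, n₀ = 125, n = 185; a·n₀/n = 48·125/185 = 32.4324; c·n₁/n = 65·60/185 = 21.0811
RR_MH = (93.3612 + 42.1757 + 32.4324) / (49.9163 + 26.0962 + 21.0811) = 167.9694 / 97.0936 = 1.72997

1.730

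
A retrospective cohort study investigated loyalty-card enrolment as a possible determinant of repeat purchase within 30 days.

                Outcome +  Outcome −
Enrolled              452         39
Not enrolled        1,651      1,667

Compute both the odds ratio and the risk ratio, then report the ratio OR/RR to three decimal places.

6.325

Cells: a = 452, b = 39, c = 1651, d = 1667.
OR = (452·1667)/(39·1651) = 753484/64389 = 11.70206
Risk in exposed = 452/491 = 0.92057; risk in unexposed = 1651/3318 = 0.49759; RR = 1.85006
OR/RR = 11.70206 / 1.85006 = 6.32523
The outcome is not rare, so the OR lies further from 1 than the RR.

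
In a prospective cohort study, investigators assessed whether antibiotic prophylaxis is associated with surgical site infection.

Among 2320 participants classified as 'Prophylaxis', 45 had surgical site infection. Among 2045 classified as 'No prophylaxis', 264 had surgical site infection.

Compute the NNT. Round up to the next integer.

Risk in treated group = 45/2320 = 0.01940; risk in control = 264/2045 = 0.12910.
Absolute risk reduction = 0.12910 − 0.01940 = 0.10970
NNT = 1 / ARR = 1 / 0.10970 = 9.116 → round up → 10

10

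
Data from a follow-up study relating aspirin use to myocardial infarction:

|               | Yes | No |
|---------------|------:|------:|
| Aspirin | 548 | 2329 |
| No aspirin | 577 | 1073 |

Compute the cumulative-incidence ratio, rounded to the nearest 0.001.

Cells: a = 548, b = 2329, c = 577, d = 1073.
Risk in exposed = 548/2877 = 0.19048; risk in unexposed = 577/1650 = 0.34970.
RR = 0.19048 / 0.34970 = 0.54469
The risk is 46% lower among the exposed than among the unexposed.

0.545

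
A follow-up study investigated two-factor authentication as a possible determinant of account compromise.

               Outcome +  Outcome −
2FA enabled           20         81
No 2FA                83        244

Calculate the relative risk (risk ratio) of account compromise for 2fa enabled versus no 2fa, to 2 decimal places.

Cells: a = 20, b = 81, c = 83, d = 244.
Risk in exposed = 20/101 = 0.19802; risk in unexposed = 83/327 = 0.25382.
RR = 0.19802 / 0.25382 = 0.78015
The risk is 22% lower among the exposed than among the unexposed.

0.78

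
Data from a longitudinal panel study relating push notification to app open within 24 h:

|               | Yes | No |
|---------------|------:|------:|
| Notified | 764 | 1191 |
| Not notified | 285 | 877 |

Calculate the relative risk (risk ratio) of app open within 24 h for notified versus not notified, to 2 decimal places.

Cells: a = 764, b = 1191, c = 285, d = 877.
Risk in exposed = 764/1955 = 0.39079; risk in unexposed = 285/1162 = 0.24527.
RR = 0.39079 / 0.24527 = 1.59334
The risk among the exposed is 1.59 times that among the unexposed.

1.59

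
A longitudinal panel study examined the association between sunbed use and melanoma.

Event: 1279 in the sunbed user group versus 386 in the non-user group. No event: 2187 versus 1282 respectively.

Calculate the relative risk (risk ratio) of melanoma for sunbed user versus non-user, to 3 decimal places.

1.595

From the description: a = 1279, b = 2187, c = 386, d = 1282.
Risk in exposed = 1279/3466 = 0.36901; risk in unexposed = 386/1668 = 0.23141.
RR = 0.36901 / 0.23141 = 1.59460
The risk among the exposed is 1.59 times that among the unexposed.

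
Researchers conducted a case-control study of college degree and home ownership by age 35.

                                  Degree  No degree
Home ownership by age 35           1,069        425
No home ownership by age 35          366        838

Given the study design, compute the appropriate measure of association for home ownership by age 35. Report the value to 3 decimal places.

5.759

Reading the table with exposure as columns: a = 1069 (Degree, case), b = 366 (Degree, non-case), c = 425 (No degree, case), d = 838.
This is a case-control study: participants were sampled on outcome status, so risks in the source population cannot be estimated directly — relative risk is not valid here. The odds ratio is the appropriate measure.
OR = (a·d)/(b·c) = (1069 × 838) / (366 × 425) = 895822 / 155550 = 5.75906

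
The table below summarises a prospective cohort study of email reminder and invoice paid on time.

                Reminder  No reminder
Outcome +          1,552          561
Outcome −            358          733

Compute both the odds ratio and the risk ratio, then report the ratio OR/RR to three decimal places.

3.022

Reading the table with exposure as columns: a = 1552 (Reminder, case), b = 358 (Reminder, non-case), c = 561 (No reminder, case), d = 733.
OR = (1552·733)/(358·561) = 1137616/200838 = 5.66435
Risk in exposed = 1552/1910 = 0.81257; risk in unexposed = 561/1294 = 0.43354; RR = 1.87426
OR/RR = 5.66435 / 1.87426 = 3.02218
The outcome is not rare, so the OR lies further from 1 than the RR.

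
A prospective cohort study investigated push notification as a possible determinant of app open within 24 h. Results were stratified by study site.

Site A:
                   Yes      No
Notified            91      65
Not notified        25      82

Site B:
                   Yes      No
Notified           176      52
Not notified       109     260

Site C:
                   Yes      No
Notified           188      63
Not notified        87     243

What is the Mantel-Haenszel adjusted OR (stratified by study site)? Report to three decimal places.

OR_MH = Σ(aᵢdᵢ/nᵢ) / Σ(bᵢcᵢ/nᵢ), where nᵢ is the stratum total.
Stratum 1 (Site A): n = 263; a·d/n = 91·82/263 = 28.3726; b·c/n = 65·25/263 = 6.1787
Stratum 2 (Site B): n = 597; a·d/n = 176·260/597 = 76.6499; b·c/n = 52·109/597 = 9.4941
Stratum 3 (Site C): n = 581; a·d/n = 188·243/581 = 78.6299; b·c/n = 63·87/581 = 9.4337
OR_MH = (28.3726 + 76.6499 + 78.6299) / (6.1787 + 9.4941 + 9.4337) = 183.6525 / 25.1066 = 7.31491

7.315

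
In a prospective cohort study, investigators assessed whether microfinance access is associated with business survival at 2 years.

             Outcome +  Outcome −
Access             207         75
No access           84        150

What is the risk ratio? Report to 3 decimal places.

Cells: a = 207, b = 75, c = 84, d = 150.
Risk in exposed = 207/282 = 0.73404; risk in unexposed = 84/234 = 0.35897.
RR = 0.73404 / 0.35897 = 2.04483
The risk among the exposed is 2.04 times that among the unexposed.

2.045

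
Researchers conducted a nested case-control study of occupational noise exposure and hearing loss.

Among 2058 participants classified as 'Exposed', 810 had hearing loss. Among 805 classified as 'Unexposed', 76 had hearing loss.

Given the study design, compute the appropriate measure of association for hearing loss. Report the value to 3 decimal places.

From the description: a = 810, b = 1248, c = 76, d = 729.
This is a nested case-control study: participants were sampled on outcome status, so risks in the source population cannot be estimated directly — relative risk is not valid here. The odds ratio is the appropriate measure.
OR = (a·d)/(b·c) = (810 × 729) / (1248 × 76) = 590490 / 94848 = 6.22565

6.226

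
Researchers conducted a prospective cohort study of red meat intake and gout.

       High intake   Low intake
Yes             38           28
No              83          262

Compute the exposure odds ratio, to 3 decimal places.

Reading the table with exposure as columns: a = 38 (High intake, case), b = 83 (High intake, non-case), c = 28 (Low intake, case), d = 262.
OR = (a·d)/(b·c) = (38 × 262) / (83 × 28) = 9956 / 2324 = 4.28399
The odds of gout are about 4.28 times as high in the high intake group.

4.284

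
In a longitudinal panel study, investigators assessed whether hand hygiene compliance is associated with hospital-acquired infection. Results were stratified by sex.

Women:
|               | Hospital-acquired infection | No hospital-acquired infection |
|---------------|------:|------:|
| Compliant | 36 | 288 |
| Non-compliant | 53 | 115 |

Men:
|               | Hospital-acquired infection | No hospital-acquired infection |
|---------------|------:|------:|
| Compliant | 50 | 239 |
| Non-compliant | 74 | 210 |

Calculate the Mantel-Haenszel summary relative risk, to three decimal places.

RR_MH = Σ(aᵢ·n₀ᵢ/nᵢ) / Σ(cᵢ·n₁ᵢ/nᵢ), with n₁ᵢ = aᵢ+bᵢ (exposed), n₀ᵢ = cᵢ+dᵢ (unexposed), nᵢ = n₁ᵢ+n₀ᵢ.
Stratum 1 (Women): n₁ = 324, n₀ = 168, n = 492; a·n₀/n = 36·168/492 = 12.2927; c·n₁/n = 53·324/492 = 34.9024
Stratum 2 (Men): n₁ = 289, n₀ = 284, n = 573; a·n₀/n = 50·284/573 = 24.7818; c·n₁/n = 74·289/573 = 37.3229
RR_MH = (12.2927 + 24.7818) / (34.9024 + 37.3229) = 37.0745 / 72.2253 = 0.51332

0.513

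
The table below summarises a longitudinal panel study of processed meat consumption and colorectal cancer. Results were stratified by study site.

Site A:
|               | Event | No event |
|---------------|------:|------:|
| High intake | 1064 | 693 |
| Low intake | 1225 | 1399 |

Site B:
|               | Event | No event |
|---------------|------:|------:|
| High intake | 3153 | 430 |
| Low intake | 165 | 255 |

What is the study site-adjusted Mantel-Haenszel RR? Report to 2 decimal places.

RR_MH = Σ(aᵢ·n₀ᵢ/nᵢ) / Σ(cᵢ·n₁ᵢ/nᵢ), with n₁ᵢ = aᵢ+bᵢ (exposed), n₀ᵢ = cᵢ+dᵢ (unexposed), nᵢ = n₁ᵢ+n₀ᵢ.
Stratum 1 (Site A): n₁ = 1757, n₀ = 2624, n = 4381; a·n₀/n = 1064·2624/4381 = 637.2828; c·n₁/n = 1225·1757/4381 = 491.2862
Stratum 2 (Site B): n₁ = 3583, n₀ = 420, n = 4003; a·n₀/n = 3153·420/4003 = 330.8169; c·n₁/n = 165·3583/4003 = 147.6880
RR_MH = (637.2828 + 330.8169) / (491.2862 + 147.6880) = 968.0997 / 638.9742 = 1.51508

1.52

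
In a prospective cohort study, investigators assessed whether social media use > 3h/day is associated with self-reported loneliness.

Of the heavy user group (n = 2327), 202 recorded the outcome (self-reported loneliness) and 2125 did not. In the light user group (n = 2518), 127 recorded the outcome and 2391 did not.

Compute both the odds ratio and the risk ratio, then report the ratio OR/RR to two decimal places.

From the description: a = 202, b = 2125, c = 127, d = 2391.
OR = (202·2391)/(2125·127) = 482982/269875 = 1.78965
Risk in exposed = 202/2327 = 0.08681; risk in unexposed = 127/2518 = 0.05044; RR = 1.72110
OR/RR = 1.78965 / 1.72110 = 1.03983
The outcome is rare in both groups, so OR ≈ RR (ratio near 1).

1.04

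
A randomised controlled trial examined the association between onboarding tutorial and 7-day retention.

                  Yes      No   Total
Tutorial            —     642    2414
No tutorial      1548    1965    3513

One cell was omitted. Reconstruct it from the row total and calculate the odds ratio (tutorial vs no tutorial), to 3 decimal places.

3.504

The missing cell is in the exposed row: 2414 − 642 = 1772.
So a = 1772, b = 642, c = 1548, d = 1965.
OR = (a·d)/(b·c) = (1772 × 1965) / (642 × 1548) = 3481980 / 993816 = 3.50365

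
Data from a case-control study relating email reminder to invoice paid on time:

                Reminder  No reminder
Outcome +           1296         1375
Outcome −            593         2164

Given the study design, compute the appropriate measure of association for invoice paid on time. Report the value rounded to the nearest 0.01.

3.44

Reading the table with exposure as columns: a = 1296 (Reminder, case), b = 593 (Reminder, non-case), c = 1375 (No reminder, case), d = 2164.
This is a case-control study: participants were sampled on outcome status, so risks in the source population cannot be estimated directly — relative risk is not valid here. The odds ratio is the appropriate measure.
OR = (a·d)/(b·c) = (1296 × 2164) / (593 × 1375) = 2804544 / 815375 = 3.43958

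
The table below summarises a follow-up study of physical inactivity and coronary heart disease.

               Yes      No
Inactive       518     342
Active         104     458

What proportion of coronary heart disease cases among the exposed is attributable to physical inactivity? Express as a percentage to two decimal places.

Cells: a = 518, b = 342, c = 104, d = 458.
Risk in exposed = 518/860 = 0.60233; risk in unexposed = 104/562 = 0.18505.
RR = 0.60233/0.18505 = 3.25487
AR% = (RR − 1)/RR × 100 = (3.25487 − 1)/3.25487 × 100 = 69.2769%

69.28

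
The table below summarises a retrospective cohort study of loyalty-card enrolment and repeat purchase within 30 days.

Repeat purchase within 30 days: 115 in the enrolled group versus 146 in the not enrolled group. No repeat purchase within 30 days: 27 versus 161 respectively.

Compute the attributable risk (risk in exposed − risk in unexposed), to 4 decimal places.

0.3343

From the description: a = 115, b = 27, c = 146, d = 161.
Risk in exposed = 115/142 = 0.809859; risk in unexposed = 146/307 = 0.475570.
Risk difference = 0.809859 − 0.475570 = 0.334289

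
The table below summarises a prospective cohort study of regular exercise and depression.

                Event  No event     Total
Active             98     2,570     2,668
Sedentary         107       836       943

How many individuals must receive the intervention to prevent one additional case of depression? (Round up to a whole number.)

14

Risk in treated group = 98/2668 = 0.03673; risk in control = 107/943 = 0.11347.
Absolute risk reduction = 0.11347 − 0.03673 = 0.07674
NNT = 1 / ARR = 1 / 0.07674 = 13.032 → round up → 14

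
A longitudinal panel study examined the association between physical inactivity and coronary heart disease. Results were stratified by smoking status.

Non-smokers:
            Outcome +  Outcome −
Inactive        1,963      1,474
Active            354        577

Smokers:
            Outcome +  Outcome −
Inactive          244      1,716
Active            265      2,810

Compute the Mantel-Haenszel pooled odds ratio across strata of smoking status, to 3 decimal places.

1.885

OR_MH = Σ(aᵢdᵢ/nᵢ) / Σ(bᵢcᵢ/nᵢ), where nᵢ is the stratum total.
Stratum 1 (Non-smokers): n = 4368; a·d/n = 1963·577/4368 = 259.3065; b·c/n = 1474·354/4368 = 119.4588
Stratum 2 (Smokers): n = 5035; a·d/n = 244·2810/5035 = 136.1748; b·c/n = 1716·265/5035 = 90.3158
OR_MH = (259.3065 + 136.1748) / (119.4588 + 90.3158) = 395.4813 / 209.7746 = 1.88527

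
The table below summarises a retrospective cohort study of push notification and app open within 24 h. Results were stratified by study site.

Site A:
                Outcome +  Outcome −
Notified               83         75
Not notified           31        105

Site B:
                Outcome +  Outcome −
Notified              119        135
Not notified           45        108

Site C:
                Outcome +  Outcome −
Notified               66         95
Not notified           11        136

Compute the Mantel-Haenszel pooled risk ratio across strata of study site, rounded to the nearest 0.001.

RR_MH = Σ(aᵢ·n₀ᵢ/nᵢ) / Σ(cᵢ·n₁ᵢ/nᵢ), with n₁ᵢ = aᵢ+bᵢ (exposed), n₀ᵢ = cᵢ+dᵢ (unexposed), nᵢ = n₁ᵢ+n₀ᵢ.
Stratum 1 (Site A): n₁ = 158, n₀ = 136, n = 294; a·n₀/n = 83·136/294 = 38.3946; c·n₁/n = 31·158/294 = 16.6599
Stratum 2 (Site B): n₁ = 254, n₀ = 153, n = 407; a·n₀/n = 119·153/407 = 44.7346; c·n₁/n = 45·254/407 = 28.0835
Stratum 3 (Site C): n₁ = 161, n₀ = 147, n = 308; a·n₀/n = 66·147/308 = 31.5000; c·n₁/n = 11·161/308 = 5.7500
RR_MH = (38.3946 + 44.7346 + 31.5000) / (16.6599 + 28.0835 + 5.7500) = 114.6292 / 50.4934 = 2.27018

2.270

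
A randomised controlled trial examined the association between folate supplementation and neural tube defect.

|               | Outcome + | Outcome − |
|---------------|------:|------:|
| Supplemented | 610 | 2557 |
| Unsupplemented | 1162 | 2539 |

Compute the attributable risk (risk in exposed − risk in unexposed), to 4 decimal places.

-0.1214

Cells: a = 610, b = 2557, c = 1162, d = 2539.
Risk in exposed = 610/3167 = 0.192611; risk in unexposed = 1162/3701 = 0.313969.
Risk difference = 0.192611 − 0.313969 = -0.121358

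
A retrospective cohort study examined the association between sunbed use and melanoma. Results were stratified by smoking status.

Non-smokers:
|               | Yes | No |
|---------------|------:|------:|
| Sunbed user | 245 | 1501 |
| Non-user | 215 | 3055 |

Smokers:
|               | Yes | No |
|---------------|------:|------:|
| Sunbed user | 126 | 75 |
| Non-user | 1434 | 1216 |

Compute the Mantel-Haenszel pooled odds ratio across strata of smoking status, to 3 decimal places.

OR_MH = Σ(aᵢdᵢ/nᵢ) / Σ(bᵢcᵢ/nᵢ), where nᵢ is the stratum total.
Stratum 1 (Non-smokers): n = 5016; a·d/n = 245·3055/5016 = 149.2175; b·c/n = 1501·215/5016 = 64.3371
Stratum 2 (Smokers): n = 2851; a·d/n = 126·1216/2851 = 53.7411; b·c/n = 75·1434/2851 = 37.7236
OR_MH = (149.2175 + 53.7411) / (64.3371 + 37.7236) = 202.9586 / 102.0607 = 1.98861

1.989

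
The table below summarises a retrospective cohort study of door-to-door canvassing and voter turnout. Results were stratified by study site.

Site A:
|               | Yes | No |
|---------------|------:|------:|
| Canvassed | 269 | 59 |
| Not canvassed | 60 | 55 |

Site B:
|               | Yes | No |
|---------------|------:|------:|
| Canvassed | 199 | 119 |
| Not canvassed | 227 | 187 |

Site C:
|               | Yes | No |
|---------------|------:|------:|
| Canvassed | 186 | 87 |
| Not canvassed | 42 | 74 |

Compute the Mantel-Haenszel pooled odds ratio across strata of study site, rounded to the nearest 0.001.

2.203

OR_MH = Σ(aᵢdᵢ/nᵢ) / Σ(bᵢcᵢ/nᵢ), where nᵢ is the stratum total.
Stratum 1 (Site A): n = 443; a·d/n = 269·55/443 = 33.3973; b·c/n = 59·60/443 = 7.9910
Stratum 2 (Site B): n = 732; a·d/n = 199·187/732 = 50.8374; b·c/n = 119·227/732 = 36.9030
Stratum 3 (Site C): n = 389; a·d/n = 186·74/389 = 35.3830; b·c/n = 87·42/389 = 9.3933
OR_MH = (33.3973 + 50.8374 + 35.3830) / (7.9910 + 36.9030 + 9.3933) = 119.6178 / 54.2873 = 2.20342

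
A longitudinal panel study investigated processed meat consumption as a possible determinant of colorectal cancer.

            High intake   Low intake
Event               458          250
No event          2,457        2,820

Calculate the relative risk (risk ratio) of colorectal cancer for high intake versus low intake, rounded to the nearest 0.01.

1.93

Reading the table with exposure as columns: a = 458 (High intake, case), b = 2457 (High intake, non-case), c = 250 (Low intake, case), d = 2820.
Risk in exposed = 458/2915 = 0.15712; risk in unexposed = 250/3070 = 0.08143.
RR = 0.15712 / 0.08143 = 1.92941
The risk among the exposed is 1.93 times that among the unexposed.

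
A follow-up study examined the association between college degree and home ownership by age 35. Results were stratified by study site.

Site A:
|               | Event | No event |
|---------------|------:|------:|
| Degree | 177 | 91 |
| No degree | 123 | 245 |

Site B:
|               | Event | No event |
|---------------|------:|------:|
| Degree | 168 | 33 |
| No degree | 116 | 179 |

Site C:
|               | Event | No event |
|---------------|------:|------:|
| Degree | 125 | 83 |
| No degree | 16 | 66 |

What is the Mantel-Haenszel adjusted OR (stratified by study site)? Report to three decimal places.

5.260

OR_MH = Σ(aᵢdᵢ/nᵢ) / Σ(bᵢcᵢ/nᵢ), where nᵢ is the stratum total.
Stratum 1 (Site A): n = 636; a·d/n = 177·245/636 = 68.1840; b·c/n = 91·123/636 = 17.5991
Stratum 2 (Site B): n = 496; a·d/n = 168·179/496 = 60.6290; b·c/n = 33·116/496 = 7.7177
Stratum 3 (Site C): n = 290; a·d/n = 125·66/290 = 28.4483; b·c/n = 83·16/290 = 4.5793
OR_MH = (68.1840 + 60.6290 + 28.4483) / (17.5991 + 7.7177 + 4.5793) = 157.2613 / 29.8961 = 5.26026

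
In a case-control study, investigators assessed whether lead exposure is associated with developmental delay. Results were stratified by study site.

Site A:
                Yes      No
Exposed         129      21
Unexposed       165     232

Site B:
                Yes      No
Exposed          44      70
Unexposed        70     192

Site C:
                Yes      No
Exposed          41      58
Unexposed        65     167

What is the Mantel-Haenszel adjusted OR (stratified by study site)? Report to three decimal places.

3.182

OR_MH = Σ(aᵢdᵢ/nᵢ) / Σ(bᵢcᵢ/nᵢ), where nᵢ is the stratum total.
Stratum 1 (Site A): n = 547; a·d/n = 129·232/547 = 54.7130; b·c/n = 21·165/547 = 6.3346
Stratum 2 (Site B): n = 376; a·d/n = 44·192/376 = 22.4681; b·c/n = 70·70/376 = 13.0319
Stratum 3 (Site C): n = 331; a·d/n = 41·167/331 = 20.6858; b·c/n = 58·65/331 = 11.3897
OR_MH = (54.7130 + 22.4681 + 20.6858) / (6.3346 + 13.0319 + 11.3897) = 97.8669 / 30.7562 = 3.18202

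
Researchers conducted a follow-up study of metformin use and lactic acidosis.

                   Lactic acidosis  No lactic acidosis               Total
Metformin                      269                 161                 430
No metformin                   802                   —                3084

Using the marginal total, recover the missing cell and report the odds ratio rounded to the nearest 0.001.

The missing cell is in the unexposed row: 3084 − 802 = 2282.
So a = 269, b = 161, c = 802, d = 2282.
OR = (a·d)/(b·c) = (269 × 2282) / (161 × 802) = 613858 / 129122 = 4.75409

4.754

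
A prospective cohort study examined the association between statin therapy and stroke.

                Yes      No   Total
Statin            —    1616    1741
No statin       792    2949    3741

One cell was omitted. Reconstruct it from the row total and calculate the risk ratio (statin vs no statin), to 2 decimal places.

The missing cell is in the exposed row: 1741 − 1616 = 125.
So a = 125, b = 1616, c = 792, d = 2949.
RR = [a/(a+b)] / [c/(c+d)] = (125/1741) / (792/3741) = 0.07180/0.21171 = 0.33914

0.34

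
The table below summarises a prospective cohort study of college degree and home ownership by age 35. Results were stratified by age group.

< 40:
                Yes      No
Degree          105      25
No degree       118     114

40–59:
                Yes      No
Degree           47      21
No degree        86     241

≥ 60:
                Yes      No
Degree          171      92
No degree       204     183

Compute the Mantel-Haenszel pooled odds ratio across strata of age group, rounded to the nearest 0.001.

OR_MH = Σ(aᵢdᵢ/nᵢ) / Σ(bᵢcᵢ/nᵢ), where nᵢ is the stratum total.
Stratum 1 (< 40): n = 362; a·d/n = 105·114/362 = 33.0663; b·c/n = 25·118/362 = 8.1492
Stratum 2 (40–59): n = 395; a·d/n = 47·241/395 = 28.6759; b·c/n = 21·86/395 = 4.5722
Stratum 3 (≥ 60): n = 650; a·d/n = 171·183/650 = 48.1431; b·c/n = 92·204/650 = 28.8738
OR_MH = (33.0663 + 28.6759 + 48.1431) / (8.1492 + 4.5722 + 28.8738) = 109.8853 / 41.5952 = 2.64178

2.642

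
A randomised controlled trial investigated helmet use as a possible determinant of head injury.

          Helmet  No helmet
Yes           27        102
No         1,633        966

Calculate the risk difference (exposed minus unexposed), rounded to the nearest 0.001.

Reading the table with exposure as columns: a = 27 (Helmet, case), b = 1633 (Helmet, non-case), c = 102 (No helmet, case), d = 966.
Risk in exposed = 27/1660 = 0.016265; risk in unexposed = 102/1068 = 0.095506.
Risk difference = 0.016265 − 0.095506 = -0.079241

-0.079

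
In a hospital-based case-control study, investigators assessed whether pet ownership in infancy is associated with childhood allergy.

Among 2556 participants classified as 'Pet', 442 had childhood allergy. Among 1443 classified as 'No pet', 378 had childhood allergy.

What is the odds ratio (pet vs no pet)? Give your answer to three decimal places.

0.589

From the description: a = 442, b = 2114, c = 378, d = 1065.
OR = (a·d)/(b·c) = (442 × 1065) / (2114 × 378) = 470730 / 799092 = 0.58908
Exposure is associated with lower odds of childhood allergy (OR = 0.59 < 1).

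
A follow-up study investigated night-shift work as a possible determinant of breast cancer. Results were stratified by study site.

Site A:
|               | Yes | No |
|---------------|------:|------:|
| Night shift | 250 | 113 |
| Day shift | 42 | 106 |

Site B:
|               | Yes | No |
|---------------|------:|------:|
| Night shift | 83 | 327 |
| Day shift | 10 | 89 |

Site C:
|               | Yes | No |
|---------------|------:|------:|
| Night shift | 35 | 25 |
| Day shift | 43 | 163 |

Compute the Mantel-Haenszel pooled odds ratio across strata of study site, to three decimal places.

4.446

OR_MH = Σ(aᵢdᵢ/nᵢ) / Σ(bᵢcᵢ/nᵢ), where nᵢ is the stratum total.
Stratum 1 (Site A): n = 511; a·d/n = 250·106/511 = 51.8591; b·c/n = 113·42/511 = 9.2877
Stratum 2 (Site B): n = 509; a·d/n = 83·89/509 = 14.5128; b·c/n = 327·10/509 = 6.4244
Stratum 3 (Site C): n = 266; a·d/n = 35·163/266 = 21.4474; b·c/n = 25·43/266 = 4.0414
OR_MH = (51.8591 + 14.5128 + 21.4474) / (9.2877 + 6.4244 + 4.0414) = 87.8192 / 19.7534 = 4.44578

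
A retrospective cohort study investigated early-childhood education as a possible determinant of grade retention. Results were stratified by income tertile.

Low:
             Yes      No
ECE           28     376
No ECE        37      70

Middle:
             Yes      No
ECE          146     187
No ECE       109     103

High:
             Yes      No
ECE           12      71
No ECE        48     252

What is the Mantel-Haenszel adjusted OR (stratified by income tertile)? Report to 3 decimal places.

OR_MH = Σ(aᵢdᵢ/nᵢ) / Σ(bᵢcᵢ/nᵢ), where nᵢ is the stratum total.
Stratum 1 (Low): n = 511; a·d/n = 28·70/511 = 3.8356; b·c/n = 376·37/511 = 27.2250
Stratum 2 (Middle): n = 545; a·d/n = 146·103/545 = 27.5927; b·c/n = 187·109/545 = 37.4000
Stratum 3 (High): n = 383; a·d/n = 12·252/383 = 7.8956; b·c/n = 71·48/383 = 8.8982
OR_MH = (3.8356 + 27.5927 + 7.8956) / (27.2250 + 37.4000 + 8.8982) = 39.3238 / 73.5232 = 0.53485

0.535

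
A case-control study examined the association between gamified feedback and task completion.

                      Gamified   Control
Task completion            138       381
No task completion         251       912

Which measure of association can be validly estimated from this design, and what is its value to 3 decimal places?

Reading the table with exposure as columns: a = 138 (Gamified, case), b = 251 (Gamified, non-case), c = 381 (Control, case), d = 912.
This is a case-control study: participants were sampled on outcome status, so risks in the source population cannot be estimated directly — relative risk is not valid here. The odds ratio is the appropriate measure.
OR = (a·d)/(b·c) = (138 × 912) / (251 × 381) = 125856 / 95631 = 1.31606

1.316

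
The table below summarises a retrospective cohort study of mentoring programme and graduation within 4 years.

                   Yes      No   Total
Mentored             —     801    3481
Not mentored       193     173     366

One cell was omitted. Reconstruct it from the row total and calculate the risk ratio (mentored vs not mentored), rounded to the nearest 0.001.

1.460

The missing cell is in the exposed row: 3481 − 801 = 2680.
So a = 2680, b = 801, c = 193, d = 173.
RR = [a/(a+b)] / [c/(c+d)] = (2680/3481) / (193/366) = 0.76989/0.52732 = 1.46001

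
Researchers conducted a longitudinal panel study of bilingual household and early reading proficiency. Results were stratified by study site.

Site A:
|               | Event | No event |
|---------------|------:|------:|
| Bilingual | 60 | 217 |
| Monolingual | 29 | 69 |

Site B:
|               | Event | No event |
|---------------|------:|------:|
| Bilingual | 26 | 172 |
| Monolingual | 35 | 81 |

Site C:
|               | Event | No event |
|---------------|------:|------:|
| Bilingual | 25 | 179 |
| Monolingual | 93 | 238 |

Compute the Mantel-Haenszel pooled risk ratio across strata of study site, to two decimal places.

RR_MH = Σ(aᵢ·n₀ᵢ/nᵢ) / Σ(cᵢ·n₁ᵢ/nᵢ), with n₁ᵢ = aᵢ+bᵢ (exposed), n₀ᵢ = cᵢ+dᵢ (unexposed), nᵢ = n₁ᵢ+n₀ᵢ.
Stratum 1 (Site A): n₁ = 277, n₀ = 98, n = 375; a·n₀/n = 60·98/375 = 15.6800; c·n₁/n = 29·277/375 = 21.4213
Stratum 2 (Site B): n₁ = 198, n₀ = 116, n = 314; a·n₀/n = 26·116/314 = 9.6051; c·n₁/n = 35·198/314 = 22.0701
Stratum 3 (Site C): n₁ = 204, n₀ = 331, n = 535; a·n₀/n = 25·331/535 = 15.4673; c·n₁/n = 93·204/535 = 35.4617
RR_MH = (15.6800 + 9.6051 + 15.4673) / (21.4213 + 22.0701 + 35.4617) = 40.7524 / 78.9531 = 0.51616

0.52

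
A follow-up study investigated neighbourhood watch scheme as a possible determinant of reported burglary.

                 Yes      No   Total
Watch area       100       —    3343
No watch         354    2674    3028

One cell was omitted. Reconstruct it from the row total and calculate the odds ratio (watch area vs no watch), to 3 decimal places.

The missing cell is in the exposed row: 3343 − 100 = 3243.
So a = 100, b = 3243, c = 354, d = 2674.
OR = (a·d)/(b·c) = (100 × 2674) / (3243 × 354) = 267400 / 1148022 = 0.23292

0.233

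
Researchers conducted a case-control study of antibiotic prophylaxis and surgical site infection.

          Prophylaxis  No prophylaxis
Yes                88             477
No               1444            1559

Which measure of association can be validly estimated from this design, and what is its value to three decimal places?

Reading the table with exposure as columns: a = 88 (Prophylaxis, case), b = 1444 (Prophylaxis, non-case), c = 477 (No prophylaxis, case), d = 1559.
This is a case-control study: participants were sampled on outcome status, so risks in the source population cannot be estimated directly — relative risk is not valid here. The odds ratio is the appropriate measure.
OR = (a·d)/(b·c) = (88 × 1559) / (1444 × 477) = 137192 / 688788 = 0.19918

0.199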